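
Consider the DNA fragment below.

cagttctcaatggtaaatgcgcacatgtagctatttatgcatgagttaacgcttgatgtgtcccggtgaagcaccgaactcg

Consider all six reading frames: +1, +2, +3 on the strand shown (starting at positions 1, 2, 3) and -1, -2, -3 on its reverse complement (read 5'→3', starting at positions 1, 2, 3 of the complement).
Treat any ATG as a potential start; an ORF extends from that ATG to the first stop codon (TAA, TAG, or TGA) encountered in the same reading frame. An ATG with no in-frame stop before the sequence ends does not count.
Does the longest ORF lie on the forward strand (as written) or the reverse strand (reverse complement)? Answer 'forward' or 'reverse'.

Reverse complement (5'→3'): CGAGTTCGGTGCTTCACCGGGACACATCAAGCGTTAACTCATGCATAAATAGCTACATGTGCGCATTTACCATTGAGAACTG
Frame +1: CAG TTC TCA ATG GTA AAT GCG CAC ATG TAG CTA TTT ATG CAT GAG TTA ACG CTT GAT GTG TCC CGG TGA AGC ACC GAA CTC — ATG at 10, stop TAG at 28 → 21 nt; ATG at 25, stop TAG at 28 → 6 nt; ATG at 37, stop TGA at 67 → 33 nt.
Frame +2: AGT TCT CAA TGG TAA ATG CGC ACA TGT AGC TAT TTA TGC ATG AGT TAA CGC TTG ATG TGT CCC GGT GAA GCA CCG AAC TCG — ATG at 17, stop TAA at 47 → 33 nt; ATG at 41, stop TAA at 47 → 9 nt.
Frame +3: GTT CTC AAT GGT AAA TGC GCA CAT GTA GCT ATT TAT GCA TGA GTT AAC GCT TGA TGT GTC CCG GTG AAG CAC CGA ACT — no ATG→stop ORF.
Frame -1: CGA GTT CGG TGC TTC ACC GGG ACA CAT CAA GCG TTA ACT CAT GCA TAA ATA GCT ACA TGT GCG CAT TTA CCA TTG AGA ACT — no ATG→stop ORF.
Frame -2: GAG TTC GGT GCT TCA CCG GGA CAC ATC AAG CGT TAA CTC ATG CAT AAA TAG CTA CAT GTG CGC ATT TAC CAT TGA GAA CTG — ATG at 41, stop TAG at 50 → 12 nt.
Frame -3: AGT TCG GTG CTT CAC CGG GAC ACA TCA AGC GTT AAC TCA TGC ATA AAT AGC TAC ATG TGC GCA TTT ACC ATT GAG AAC — no ATG→stop ORF.
Forward-strand max 33 nt; reverse-strand max 12 nt. The forward strand has the longer ORF.

forward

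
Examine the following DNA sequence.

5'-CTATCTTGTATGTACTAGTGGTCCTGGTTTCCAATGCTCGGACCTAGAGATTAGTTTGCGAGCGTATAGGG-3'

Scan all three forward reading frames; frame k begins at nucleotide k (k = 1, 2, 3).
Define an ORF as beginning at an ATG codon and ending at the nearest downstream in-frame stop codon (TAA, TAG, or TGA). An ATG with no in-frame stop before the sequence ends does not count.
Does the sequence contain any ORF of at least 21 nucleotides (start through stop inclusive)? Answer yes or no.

Frame 1: CTA TCT TGT ATG TAC TAG TGG TCC TGG TTT CCA ATG CTC GGA CCT AGA GAT TAG TTT GCG AGC GTA TAG — ATG at 10, stop TAG at 16 → 9 nt; ATG at 34, stop TAG at 52 → 21 nt.
Frame 2: TAT CTT GTA TGT ACT AGT GGT CCT GGT TTC CAA TGC TCG GAC CTA GAG ATT AGT TTG CGA GCG TAT AGG — no ATG→stop ORF.
Frame 3: ATC TTG TAT GTA CTA GTG GTC CTG GTT TCC AAT GCT CGG ACC TAG AGA TTA GTT TGC GAG CGT ATA GGG — no ATG→stop ORF.
Frame 1 has an ORF of 21 nucleotides (positions 34–54) ≥ 21, so yes.

yes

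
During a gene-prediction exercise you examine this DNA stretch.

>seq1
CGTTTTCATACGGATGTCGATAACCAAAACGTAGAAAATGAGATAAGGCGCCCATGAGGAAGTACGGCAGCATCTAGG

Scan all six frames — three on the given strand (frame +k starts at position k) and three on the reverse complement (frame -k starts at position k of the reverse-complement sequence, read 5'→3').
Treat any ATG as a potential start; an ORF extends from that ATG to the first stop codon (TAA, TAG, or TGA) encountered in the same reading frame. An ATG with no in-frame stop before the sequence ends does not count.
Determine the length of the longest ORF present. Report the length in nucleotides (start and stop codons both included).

24

Reverse complement (5'→3'): CCTAGATGCTGCCGTACTTCCTCATGGGCGCCTTATCTCATTTTCTACGTTTTGGTTATCGACATCCGTATGAAAACG
Frame +1: CGT TTT CAT ACG GAT GTC GAT AAC CAA AAC GTA GAA AAT GAG ATA AGG CGC CCA TGA GGA AGT ACG GCA GCA TCT AGG — no ATG→stop ORF.
Frame +2: GTT TTC ATA CGG ATG TCG ATA ACC AAA ACG TAG AAA ATG AGA TAA GGC GCC CAT GAG GAA GTA CGG CAG CAT CTA — ATG at 14, stop TAG at 32 → 21 nt; ATG at 38, stop TAA at 44 → 9 nt.
Frame +3: TTT TCA TAC GGA TGT CGA TAA CCA AAA CGT AGA AAA TGA GAT AAG GCG CCC ATG AGG AAG TAC GGC AGC ATC TAG — ATG at 54, stop TAG at 75 → 24 nt.
Frame -1: CCT AGA TGC TGC CGT ACT TCC TCA TGG GCG CCT TAT CTC ATT TTC TAC GTT TTG GTT ATC GAC ATC CGT ATG AAA ACG — no ATG→stop ORF.
Frame -2: CTA GAT GCT GCC GTA CTT CCT CAT GGG CGC CTT ATC TCA TTT TCT ACG TTT TGG TTA TCG ACA TCC GTA TGA AAA — no ATG→stop ORF.
Frame -3: TAG ATG CTG CCG TAC TTC CTC ATG GGC GCC TTA TCT CAT TTT CTA CGT TTT GGT TAT CGA CAT CCG TAT GAA AAC — no ATG→stop ORF.
Longest: frame +3, positions 54–77, 24 nt = 8 codons = 7 aa. → 24 nucleotides.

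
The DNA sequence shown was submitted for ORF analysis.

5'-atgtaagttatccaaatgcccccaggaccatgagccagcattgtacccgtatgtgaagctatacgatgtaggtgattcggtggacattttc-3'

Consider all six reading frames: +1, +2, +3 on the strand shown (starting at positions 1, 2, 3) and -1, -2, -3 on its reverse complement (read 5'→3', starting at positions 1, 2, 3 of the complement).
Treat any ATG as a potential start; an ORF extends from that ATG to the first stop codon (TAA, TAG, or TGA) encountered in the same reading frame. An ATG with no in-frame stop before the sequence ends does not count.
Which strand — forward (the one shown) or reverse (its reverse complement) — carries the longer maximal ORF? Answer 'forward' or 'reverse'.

Reverse complement (5'→3'): GAAAATGTCCACCGAATCACCTACATCGTATAGCTTCACATACGGGTACAATGCTGGCTCATGGTCCTGGGGGCATTTGGATAACTTACAT
Frame +1: ATG TAA GTT ATC CAA ATG CCC CCA GGA CCA TGA GCC AGC ATT GTA CCC GTA TGT GAA GCT ATA CGA TGT AGG TGA TTC GGT GGA CAT TTT — ATG at 1, stop TAA at 4 → 6 nt; ATG at 16, stop TGA at 31 → 18 nt.
Frame +2: TGT AAG TTA TCC AAA TGC CCC CAG GAC CAT GAG CCA GCA TTG TAC CCG TAT GTG AAG CTA TAC GAT GTA GGT GAT TCG GTG GAC ATT TTC — no ATG→stop ORF.
Frame +3: GTA AGT TAT CCA AAT GCC CCC AGG ACC ATG AGC CAG CAT TGT ACC CGT ATG TGA AGC TAT ACG ATG TAG GTG ATT CGG TGG ACA TTT — ATG at 30, stop TGA at 54 → 27 nt; ATG at 51, stop TGA at 54 → 6 nt; ATG at 66, stop TAG at 69 → 6 nt.
Frame -1: GAA AAT GTC CAC CGA ATC ACC TAC ATC GTA TAG CTT CAC ATA CGG GTA CAA TGC TGG CTC ATG GTC CTG GGG GCA TTT GGA TAA CTT ACA — ATG at 61, stop TAA at 82 → 24 nt.
Frame -2: AAA ATG TCC ACC GAA TCA CCT ACA TCG TAT AGC TTC ACA TAC GGG TAC AAT GCT GGC TCA TGG TCC TGG GGG CAT TTG GAT AAC TTA CAT — no ATG→stop ORF.
Frame -3: AAA TGT CCA CCG AAT CAC CTA CAT CGT ATA GCT TCA CAT ACG GGT ACA ATG CTG GCT CAT GGT CCT GGG GGC ATT TGG ATA ACT TAC — no ATG→stop ORF.
Forward-strand max 27 nt; reverse-strand max 24 nt. The forward strand has the longer ORF.

forward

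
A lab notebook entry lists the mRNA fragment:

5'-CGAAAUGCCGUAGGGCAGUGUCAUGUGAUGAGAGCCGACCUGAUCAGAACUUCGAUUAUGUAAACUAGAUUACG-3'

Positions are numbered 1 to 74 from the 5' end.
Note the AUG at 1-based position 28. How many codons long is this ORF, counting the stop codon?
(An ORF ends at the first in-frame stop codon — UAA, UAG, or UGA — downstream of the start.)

12

Codons from position 28: AUG (28–30), AGA (31–33), GCC (34–36), GAC (37–39), CUG (40–42), AUC (43–45), AGA (46–48), ACU (49–51), UCG (52–54), AUU (55–57), AUG (58–60), UAA (61–63).
UAA is the first in-frame stop; that's 12 codons including the stop.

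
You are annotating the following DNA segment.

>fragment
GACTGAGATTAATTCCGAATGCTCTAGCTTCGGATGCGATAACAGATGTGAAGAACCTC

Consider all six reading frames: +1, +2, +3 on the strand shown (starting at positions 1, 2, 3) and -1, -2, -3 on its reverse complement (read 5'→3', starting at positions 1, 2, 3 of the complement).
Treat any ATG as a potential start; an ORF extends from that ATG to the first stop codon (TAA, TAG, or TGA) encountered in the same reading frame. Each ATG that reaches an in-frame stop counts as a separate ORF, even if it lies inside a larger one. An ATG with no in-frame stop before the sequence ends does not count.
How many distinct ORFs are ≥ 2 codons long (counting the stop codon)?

Reverse complement (5'→3'): GAGGTTCTTCACATCTGTTATCGCATCCGAAGCTAGAGCATTCGGAATTAATCTCAGTC
Frame +1: GAC TGA GAT TAA TTC CGA ATG CTC TAG CTT CGG ATG CGA TAA CAG ATG TGA AGA ACC — ATG at 19, stop TAG at 25 → 9 nt; ATG at 34, stop TAA at 40 → 9 nt; ATG at 46, stop TGA at 49 → 6 nt.
Frame +2: ACT GAG ATT AAT TCC GAA TGC TCT AGC TTC GGA TGC GAT AAC AGA TGT GAA GAA CCT — no ATG→stop ORF.
Frame +3: CTG AGA TTA ATT CCG AAT GCT CTA GCT TCG GAT GCG ATA ACA GAT GTG AAG AAC CTC — no ATG→stop ORF.
Frame -1: GAG GTT CTT CAC ATC TGT TAT CGC ATC CGA AGC TAG AGC ATT CGG AAT TAA TCT CAG — no ATG→stop ORF.
Frame -2: AGG TTC TTC ACA TCT GTT ATC GCA TCC GAA GCT AGA GCA TTC GGA ATT AAT CTC AGT — no ATG→stop ORF.
Frame -3: GGT TCT TCA CAT CTG TTA TCG CAT CCG AAG CTA GAG CAT TCG GAA TTA ATC TCA GTC — no ATG→stop ORF.
ORFs ≥ 2 codons: frame +1 19–27 (3 codons), frame +1 34–42 (3 codons), frame +1 46–51 (2 codons). Count = 3.

3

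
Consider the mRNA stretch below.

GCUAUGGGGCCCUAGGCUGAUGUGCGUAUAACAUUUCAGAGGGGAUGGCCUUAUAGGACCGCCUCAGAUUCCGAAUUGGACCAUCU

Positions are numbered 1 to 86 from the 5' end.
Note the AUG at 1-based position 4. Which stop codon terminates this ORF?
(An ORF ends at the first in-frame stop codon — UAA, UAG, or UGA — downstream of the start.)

Codons from position 4: AUG (4–6), GGG (7–9), CCC (10–12), UAG (13–15).
The first in-frame stop codon is UAG.

UAG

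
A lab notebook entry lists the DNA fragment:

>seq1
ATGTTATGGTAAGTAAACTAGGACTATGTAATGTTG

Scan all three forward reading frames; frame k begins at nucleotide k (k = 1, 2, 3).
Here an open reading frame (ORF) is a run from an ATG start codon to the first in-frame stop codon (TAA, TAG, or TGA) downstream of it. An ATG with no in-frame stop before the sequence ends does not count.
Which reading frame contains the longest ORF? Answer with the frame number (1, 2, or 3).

Frame 1: ATG TTA TGG TAA GTA AAC TAG GAC TAT GTA ATG TTG — ATG at 1, stop TAA at 10 → 12 nt.
Frame 2: TGT TAT GGT AAG TAA ACT AGG ACT ATG TAA TGT — ATG at 26, stop TAA at 29 → 6 nt.
Frame 3: GTT ATG GTA AGT AAA CTA GGA CTA TGT AAT GTT — no ATG→stop ORF.
Longest ORF is 12 nt in frame 1 (positions 1–12).

1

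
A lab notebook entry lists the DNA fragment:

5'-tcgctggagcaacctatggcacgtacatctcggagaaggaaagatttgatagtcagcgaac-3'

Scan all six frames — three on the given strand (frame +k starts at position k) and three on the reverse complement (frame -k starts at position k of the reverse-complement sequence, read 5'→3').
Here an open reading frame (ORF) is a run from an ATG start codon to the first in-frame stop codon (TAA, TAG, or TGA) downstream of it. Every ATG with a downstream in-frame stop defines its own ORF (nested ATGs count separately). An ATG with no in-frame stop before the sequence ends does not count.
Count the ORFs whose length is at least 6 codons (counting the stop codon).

0

Reverse complement (5'→3'): GTTCGCTGACTATCAAATCTTTCCTTCTCCGAGATGTACGTGCCATAGGTTGCTCCAGCGA
Frame +1: TCG CTG GAG CAA CCT ATG GCA CGT ACA TCT CGG AGA AGG AAA GAT TTG ATA GTC AGC GAA — no ATG→stop ORF.
Frame +2: CGC TGG AGC AAC CTA TGG CAC GTA CAT CTC GGA GAA GGA AAG ATT TGA TAG TCA GCG AAC — no ATG→stop ORF.
Frame +3: GCT GGA GCA ACC TAT GGC ACG TAC ATC TCG GAG AAG GAA AGA TTT GAT AGT CAG CGA — no ATG→stop ORF.
Frame -1: GTT CGC TGA CTA TCA AAT CTT TCC TTC TCC GAG ATG TAC GTG CCA TAG GTT GCT CCA GCG — ATG at 34, stop TAG at 46 → 15 nt.
Frame -2: TTC GCT GAC TAT CAA ATC TTT CCT TCT CCG AGA TGT ACG TGC CAT AGG TTG CTC CAG CGA — no ATG→stop ORF.
Frame -3: TCG CTG ACT ATC AAA TCT TTC CTT CTC CGA GAT GTA CGT GCC ATA GGT TGC TCC AGC — no ATG→stop ORF.
No ORF reaches 6 codons. Count = 0.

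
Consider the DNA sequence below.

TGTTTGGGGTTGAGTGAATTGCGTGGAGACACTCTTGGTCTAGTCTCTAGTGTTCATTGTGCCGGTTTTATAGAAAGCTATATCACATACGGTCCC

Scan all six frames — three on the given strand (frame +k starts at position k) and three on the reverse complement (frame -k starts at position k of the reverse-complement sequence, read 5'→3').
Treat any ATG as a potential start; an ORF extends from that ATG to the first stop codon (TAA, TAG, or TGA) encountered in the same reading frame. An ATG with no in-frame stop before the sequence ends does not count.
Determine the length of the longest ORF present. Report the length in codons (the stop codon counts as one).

Reverse complement (5'→3'): GGGACCGTATGTGATATAGCTTTCTATAAAACCGGCACAATGAACACTAGAGACTAGACCAAGAGTGTCTCCACGCAATTCACTCAACCCCAAACA
Frame +1: TGT TTG GGG TTG AGT GAA TTG CGT GGA GAC ACT CTT GGT CTA GTC TCT AGT GTT CAT TGT GCC GGT TTT ATA GAA AGC TAT ATC ACA TAC GGT CCC — no ATG→stop ORF.
Frame +2: GTT TGG GGT TGA GTG AAT TGC GTG GAG ACA CTC TTG GTC TAG TCT CTA GTG TTC ATT GTG CCG GTT TTA TAG AAA GCT ATA TCA CAT ACG GTC — no ATG→stop ORF.
Frame +3: TTT GGG GTT GAG TGA ATT GCG TGG AGA CAC TCT TGG TCT AGT CTC TAG TGT TCA TTG TGC CGG TTT TAT AGA AAG CTA TAT CAC ATA CGG TCC — no ATG→stop ORF.
Frame -1: GGG ACC GTA TGT GAT ATA GCT TTC TAT AAA ACC GGC ACA ATG AAC ACT AGA GAC TAG ACC AAG AGT GTC TCC ACG CAA TTC ACT CAA CCC CAA ACA — ATG at 40, stop TAG at 55 → 18 nt.
Frame -2: GGA CCG TAT GTG ATA TAG CTT TCT ATA AAA CCG GCA CAA TGA ACA CTA GAG ACT AGA CCA AGA GTG TCT CCA CGC AAT TCA CTC AAC CCC AAA — no ATG→stop ORF.
Frame -3: GAC CGT ATG TGA TAT AGC TTT CTA TAA AAC CGG CAC AAT GAA CAC TAG AGA CTA GAC CAA GAG TGT CTC CAC GCA ATT CAC TCA ACC CCA AAC — ATG at 9, stop TGA at 12 → 6 nt.
Longest: frame -1, positions 40–57, 18 nt = 6 codons = 5 aa. → 6 codons.

6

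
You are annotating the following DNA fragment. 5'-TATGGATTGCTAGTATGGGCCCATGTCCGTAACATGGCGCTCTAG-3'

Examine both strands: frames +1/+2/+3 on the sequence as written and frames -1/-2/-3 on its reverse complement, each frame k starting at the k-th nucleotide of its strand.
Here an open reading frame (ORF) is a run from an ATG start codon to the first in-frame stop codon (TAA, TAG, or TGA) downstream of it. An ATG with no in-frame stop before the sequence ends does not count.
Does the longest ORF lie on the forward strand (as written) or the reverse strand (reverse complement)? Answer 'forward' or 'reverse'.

Reverse complement (5'→3'): CTAGAGCGCCATGTTACGGACATGGGCCCATACTAGCAATCCATA
Frame +1: TAT GGA TTG CTA GTA TGG GCC CAT GTC CGT AAC ATG GCG CTC TAG — ATG at 34, stop TAG at 43 → 12 nt.
Frame +2: ATG GAT TGC TAG TAT GGG CCC ATG TCC GTA ACA TGG CGC TCT — ATG at 2, stop TAG at 11 → 12 nt.
Frame +3: TGG ATT GCT AGT ATG GGC CCA TGT CCG TAA CAT GGC GCT CTA — ATG at 15, stop TAA at 30 → 18 nt.
Frame -1: CTA GAG CGC CAT GTT ACG GAC ATG GGC CCA TAC TAG CAA TCC ATA — ATG at 22, stop TAG at 34 → 15 nt.
Frame -2: TAG AGC GCC ATG TTA CGG ACA TGG GCC CAT ACT AGC AAT CCA — no ATG→stop ORF.
Frame -3: AGA GCG CCA TGT TAC GGA CAT GGG CCC ATA CTA GCA ATC CAT — no ATG→stop ORF.
Forward-strand max 18 nt; reverse-strand max 15 nt. The forward strand has the longer ORF.

forward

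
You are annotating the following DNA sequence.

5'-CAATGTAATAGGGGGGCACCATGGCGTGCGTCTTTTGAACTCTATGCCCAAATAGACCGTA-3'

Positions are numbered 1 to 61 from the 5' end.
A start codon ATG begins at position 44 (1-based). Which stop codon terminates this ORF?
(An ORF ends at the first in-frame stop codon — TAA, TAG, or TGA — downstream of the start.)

TAG

Codons from position 44: ATG (44–46), CCC (47–49), AAA (50–52), TAG (53–55).
The first in-frame stop codon is TAG.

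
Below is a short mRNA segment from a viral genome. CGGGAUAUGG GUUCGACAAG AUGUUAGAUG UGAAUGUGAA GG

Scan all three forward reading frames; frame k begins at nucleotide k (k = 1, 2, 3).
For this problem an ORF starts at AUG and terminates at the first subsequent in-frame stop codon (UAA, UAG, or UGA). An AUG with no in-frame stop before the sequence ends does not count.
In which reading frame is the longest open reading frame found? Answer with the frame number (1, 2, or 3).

1

Frame 1: CGG GAU AUG GGU UCG ACA AGA UGU UAG AUG UGA AUG UGA AGG — AUG at 7, stop UAG at 25 → 21 nt; AUG at 28, stop UGA at 31 → 6 nt; AUG at 34, stop UGA at 37 → 6 nt.
Frame 2: GGG AUA UGG GUU CGA CAA GAU GUU AGA UGU GAA UGU GAA — no AUG→stop ORF.
Frame 3: GGA UAU GGG UUC GAC AAG AUG UUA GAU GUG AAU GUG AAG — no AUG→stop ORF.
Longest ORF is 21 nt in frame 1 (positions 7–27).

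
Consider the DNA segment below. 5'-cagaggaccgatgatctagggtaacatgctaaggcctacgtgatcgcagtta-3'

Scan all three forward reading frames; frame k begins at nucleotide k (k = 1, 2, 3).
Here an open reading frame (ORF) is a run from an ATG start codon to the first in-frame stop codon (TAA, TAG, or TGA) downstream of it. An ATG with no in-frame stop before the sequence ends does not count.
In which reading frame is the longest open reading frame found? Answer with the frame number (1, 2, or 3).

2

Frame 1: CAG AGG ACC GAT GAT CTA GGG TAA CAT GCT AAG GCC TAC GTG ATC GCA GTT — no ATG→stop ORF.
Frame 2: AGA GGA CCG ATG ATC TAG GGT AAC ATG CTA AGG CCT ACG TGA TCG CAG TTA — ATG at 11, stop TAG at 17 → 9 nt; ATG at 26, stop TGA at 41 → 18 nt.
Frame 3: GAG GAC CGA TGA TCT AGG GTA ACA TGC TAA GGC CTA CGT GAT CGC AGT — no ATG→stop ORF.
Longest ORF is 18 nt in frame 2 (positions 26–43).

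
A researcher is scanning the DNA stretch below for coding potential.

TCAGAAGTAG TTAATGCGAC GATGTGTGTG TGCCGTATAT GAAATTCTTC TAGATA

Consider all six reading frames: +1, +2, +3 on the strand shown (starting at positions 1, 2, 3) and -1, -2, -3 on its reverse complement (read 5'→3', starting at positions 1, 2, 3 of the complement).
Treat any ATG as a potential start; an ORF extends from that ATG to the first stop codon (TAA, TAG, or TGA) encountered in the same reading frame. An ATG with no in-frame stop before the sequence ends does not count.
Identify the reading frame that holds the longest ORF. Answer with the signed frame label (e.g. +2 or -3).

Reverse complement (5'→3'): TATCTAGAAGAATTTCATATACGGCACACACACATCGTCGCATTAACTACTTCTGA
Frame +1: TCA GAA GTA GTT AAT GCG ACG ATG TGT GTG TGC CGT ATA TGA AAT TCT TCT AGA — ATG at 22, stop TGA at 40 → 21 nt.
Frame +2: CAG AAG TAG TTA ATG CGA CGA TGT GTG TGT GCC GTA TAT GAA ATT CTT CTA GAT — no ATG→stop ORF.
Frame +3: AGA AGT AGT TAA TGC GAC GAT GTG TGT GTG CCG TAT ATG AAA TTC TTC TAG ATA — ATG at 39, stop TAG at 51 → 15 nt.
Frame -1: TAT CTA GAA GAA TTT CAT ATA CGG CAC ACA CAC ATC GTC GCA TTA ACT ACT TCT — no ATG→stop ORF.
Frame -2: ATC TAG AAG AAT TTC ATA TAC GGC ACA CAC ACA TCG TCG CAT TAA CTA CTT CTG — no ATG→stop ORF.
Frame -3: TCT AGA AGA ATT TCA TAT ACG GCA CAC ACA CAT CGT CGC ATT AAC TAC TTC TGA — no ATG→stop ORF.
Longest ORF is 21 nt in frame +1 (positions 22–42).

+1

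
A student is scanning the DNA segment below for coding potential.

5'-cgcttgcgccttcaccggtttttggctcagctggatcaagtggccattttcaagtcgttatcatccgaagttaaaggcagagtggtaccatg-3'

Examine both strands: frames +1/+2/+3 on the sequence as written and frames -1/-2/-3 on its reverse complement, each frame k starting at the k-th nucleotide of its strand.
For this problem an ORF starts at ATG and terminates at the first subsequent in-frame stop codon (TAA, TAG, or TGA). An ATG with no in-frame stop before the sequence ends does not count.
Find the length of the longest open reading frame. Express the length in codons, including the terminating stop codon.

Reverse complement (5'→3'): CATGGTACCACTCTGCCTTTAACTTCGGATGATAACGACTTGAAAATGGCCACTTGATCCAGCTGAGCCAAAAACCGGTGAAGGCGCAAGCG
Frame +1: CGC TTG CGC CTT CAC CGG TTT TTG GCT CAG CTG GAT CAA GTG GCC ATT TTC AAG TCG TTA TCA TCC GAA GTT AAA GGC AGA GTG GTA CCA — no ATG→stop ORF.
Frame +2: GCT TGC GCC TTC ACC GGT TTT TGG CTC AGC TGG ATC AAG TGG CCA TTT TCA AGT CGT TAT CAT CCG AAG TTA AAG GCA GAG TGG TAC CAT — no ATG→stop ORF.
Frame +3: CTT GCG CCT TCA CCG GTT TTT GGC TCA GCT GGA TCA AGT GGC CAT TTT CAA GTC GTT ATC ATC CGA AGT TAA AGG CAG AGT GGT ACC ATG — no ATG→stop ORF.
Frame -1: CAT GGT ACC ACT CTG CCT TTA ACT TCG GAT GAT AAC GAC TTG AAA ATG GCC ACT TGA TCC AGC TGA GCC AAA AAC CGG TGA AGG CGC AAG — ATG at 46, stop TGA at 55 → 12 nt.
Frame -2: ATG GTA CCA CTC TGC CTT TAA CTT CGG ATG ATA ACG ACT TGA AAA TGG CCA CTT GAT CCA GCT GAG CCA AAA ACC GGT GAA GGC GCA AGC — ATG at 2, stop TAA at 20 → 21 nt; ATG at 29, stop TGA at 41 → 15 nt.
Frame -3: TGG TAC CAC TCT GCC TTT AAC TTC GGA TGA TAA CGA CTT GAA AAT GGC CAC TTG ATC CAG CTG AGC CAA AAA CCG GTG AAG GCG CAA GCG — no ATG→stop ORF.
Longest: frame -2, positions 2–22, 21 nt = 7 codons = 6 aa. → 7 codons.

7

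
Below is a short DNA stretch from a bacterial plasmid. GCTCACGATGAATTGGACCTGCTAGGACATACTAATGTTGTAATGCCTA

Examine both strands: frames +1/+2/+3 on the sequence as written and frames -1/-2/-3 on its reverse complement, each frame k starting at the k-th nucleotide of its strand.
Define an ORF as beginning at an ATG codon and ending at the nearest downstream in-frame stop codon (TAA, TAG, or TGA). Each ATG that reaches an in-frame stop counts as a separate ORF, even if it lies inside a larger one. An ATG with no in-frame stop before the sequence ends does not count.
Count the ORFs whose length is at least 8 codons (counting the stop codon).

Reverse complement (5'→3'): TAGGCATTACAACATTAGTATGTCCTAGCAGGTCCAATTCATCGTGAGC
Frame +1: GCT CAC GAT GAA TTG GAC CTG CTA GGA CAT ACT AAT GTT GTA ATG CCT — no ATG→stop ORF.
Frame +2: CTC ACG ATG AAT TGG ACC TGC TAG GAC ATA CTA ATG TTG TAA TGC CTA — ATG at 8, stop TAG at 23 → 18 nt; ATG at 35, stop TAA at 41 → 9 nt.
Frame +3: TCA CGA TGA ATT GGA CCT GCT AGG ACA TAC TAA TGT TGT AAT GCC — no ATG→stop ORF.
Frame -1: TAG GCA TTA CAA CAT TAG TAT GTC CTA GCA GGT CCA ATT CAT CGT GAG — no ATG→stop ORF.
Frame -2: AGG CAT TAC AAC ATT AGT ATG TCC TAG CAG GTC CAA TTC ATC GTG AGC — ATG at 20, stop TAG at 26 → 9 nt.
Frame -3: GGC ATT ACA ACA TTA GTA TGT CCT AGC AGG TCC AAT TCA TCG TGA — no ATG→stop ORF.
No ORF reaches 8 codons. Count = 0.

0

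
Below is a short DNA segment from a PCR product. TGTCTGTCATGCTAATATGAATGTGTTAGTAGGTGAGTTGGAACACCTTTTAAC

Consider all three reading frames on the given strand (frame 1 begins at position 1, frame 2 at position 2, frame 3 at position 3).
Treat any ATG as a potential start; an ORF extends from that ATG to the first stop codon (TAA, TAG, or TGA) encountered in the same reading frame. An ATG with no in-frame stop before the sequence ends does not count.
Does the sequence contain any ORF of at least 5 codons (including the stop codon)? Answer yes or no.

no

Frame 1: TGT CTG TCA TGC TAA TAT GAA TGT GTT AGT AGG TGA GTT GGA ACA CCT TTT AAC — no ATG→stop ORF.
Frame 2: GTC TGT CAT GCT AAT ATG AAT GTG TTA GTA GGT GAG TTG GAA CAC CTT TTA — no ATG→stop ORF.
Frame 3: TCT GTC ATG CTA ATA TGA ATG TGT TAG TAG GTG AGT TGG AAC ACC TTT TAA — ATG at 9, stop TGA at 18 → 12 nt; ATG at 21, stop TAG at 27 → 9 nt.
Largest ORF found is 4 codons < 5, so no.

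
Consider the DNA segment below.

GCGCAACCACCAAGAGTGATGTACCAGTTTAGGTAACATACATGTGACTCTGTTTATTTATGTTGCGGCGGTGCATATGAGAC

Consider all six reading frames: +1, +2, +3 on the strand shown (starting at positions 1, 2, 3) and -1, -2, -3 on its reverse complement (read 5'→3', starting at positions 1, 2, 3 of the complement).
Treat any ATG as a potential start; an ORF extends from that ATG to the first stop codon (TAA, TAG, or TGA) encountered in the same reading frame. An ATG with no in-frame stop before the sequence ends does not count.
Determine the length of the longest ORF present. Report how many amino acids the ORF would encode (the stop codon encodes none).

15

Reverse complement (5'→3'): GTCTCATATGCACCGCCGCAACATAAATAAACAGAGTCACATGTATGTTACCTAAACTGGTACATCACTCTTGGTGGTTGCGC
Frame +1: GCG CAA CCA CCA AGA GTG ATG TAC CAG TTT AGG TAA CAT ACA TGT GAC TCT GTT TAT TTA TGT TGC GGC GGT GCA TAT GAG — ATG at 19, stop TAA at 34 → 18 nt.
Frame +2: CGC AAC CAC CAA GAG TGA TGT ACC AGT TTA GGT AAC ATA CAT GTG ACT CTG TTT ATT TAT GTT GCG GCG GTG CAT ATG AGA — no ATG→stop ORF.
Frame +3: GCA ACC ACC AAG AGT GAT GTA CCA GTT TAG GTA ACA TAC ATG TGA CTC TGT TTA TTT ATG TTG CGG CGG TGC ATA TGA GAC — ATG at 42, stop TGA at 45 → 6 nt; ATG at 60, stop TGA at 78 → 21 nt.
Frame -1: GTC TCA TAT GCA CCG CCG CAA CAT AAA TAA ACA GAG TCA CAT GTA TGT TAC CTA AAC TGG TAC ATC ACT CTT GGT GGT TGC — no ATG→stop ORF.
Frame -2: TCT CAT ATG CAC CGC CGC AAC ATA AAT AAA CAG AGT CAC ATG TAT GTT ACC TAA ACT GGT ACA TCA CTC TTG GTG GTT GCG — ATG at 8, stop TAA at 53 → 48 nt; ATG at 41, stop TAA at 53 → 15 nt.
Frame -3: CTC ATA TGC ACC GCC GCA ACA TAA ATA AAC AGA GTC ACA TGT ATG TTA CCT AAA CTG GTA CAT CAC TCT TGG TGG TTG CGC — no ATG→stop ORF.
Longest: frame -2, positions 8–55, 48 nt = 16 codons = 15 aa. → 15 amino acids.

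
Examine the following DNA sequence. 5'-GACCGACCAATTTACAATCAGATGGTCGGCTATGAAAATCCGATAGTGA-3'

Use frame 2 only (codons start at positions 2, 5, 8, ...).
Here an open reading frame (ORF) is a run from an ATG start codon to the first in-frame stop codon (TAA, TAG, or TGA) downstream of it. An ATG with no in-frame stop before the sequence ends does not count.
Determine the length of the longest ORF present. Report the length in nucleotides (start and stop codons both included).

Frame 2: ACC GAC CAA TTT ACA ATC AGA TGG TCG GCT ATG AAA ATC CGA TAG TGA — ATG at 32, stop TAG at 44 → 15 nt.
Longest: frame 2, positions 32–46, 15 nt = 5 codons = 4 aa. → 15 nucleotides.

15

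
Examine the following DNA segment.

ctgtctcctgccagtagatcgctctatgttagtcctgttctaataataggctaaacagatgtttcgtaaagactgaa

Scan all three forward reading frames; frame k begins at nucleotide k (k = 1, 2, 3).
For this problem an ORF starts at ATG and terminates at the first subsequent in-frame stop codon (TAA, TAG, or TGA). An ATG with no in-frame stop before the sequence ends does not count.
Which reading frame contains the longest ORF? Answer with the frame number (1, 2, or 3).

Frame 1: CTG TCT CCT GCC AGT AGA TCG CTC TAT GTT AGT CCT GTT CTA ATA ATA GGC TAA ACA GAT GTT TCG TAA AGA CTG — no ATG→stop ORF.
Frame 2: TGT CTC CTG CCA GTA GAT CGC TCT ATG TTA GTC CTG TTC TAA TAA TAG GCT AAA CAG ATG TTT CGT AAA GAC TGA — ATG at 26, stop TAA at 41 → 18 nt; ATG at 59, stop TGA at 74 → 18 nt.
Frame 3: GTC TCC TGC CAG TAG ATC GCT CTA TGT TAG TCC TGT TCT AAT AAT AGG CTA AAC AGA TGT TTC GTA AAG ACT GAA — no ATG→stop ORF.
Longest ORF is 18 nt in frame 2 (positions 26–43).

2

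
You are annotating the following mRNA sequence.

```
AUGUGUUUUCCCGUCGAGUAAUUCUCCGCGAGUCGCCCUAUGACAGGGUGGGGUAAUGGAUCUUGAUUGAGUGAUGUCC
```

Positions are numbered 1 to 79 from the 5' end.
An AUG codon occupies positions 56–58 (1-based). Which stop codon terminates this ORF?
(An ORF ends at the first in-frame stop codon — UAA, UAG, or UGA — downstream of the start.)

Codons from position 56: AUG (56–58), GAU (59–61), CUU (62–64), GAU (65–67), UGA (68–70).
The first in-frame stop codon is UGA.

UGA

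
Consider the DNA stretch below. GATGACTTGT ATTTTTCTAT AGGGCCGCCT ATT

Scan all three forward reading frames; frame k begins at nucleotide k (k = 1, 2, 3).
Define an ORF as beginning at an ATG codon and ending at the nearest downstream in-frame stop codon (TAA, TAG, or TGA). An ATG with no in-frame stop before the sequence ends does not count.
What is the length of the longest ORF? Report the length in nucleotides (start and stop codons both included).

21

Frame 1: GAT GAC TTG TAT TTT TCT ATA GGG CCG CCT ATT — no ATG→stop ORF.
Frame 2: ATG ACT TGT ATT TTT CTA TAG GGC CGC CTA — ATG at 2, stop TAG at 20 → 21 nt.
Frame 3: TGA CTT GTA TTT TTC TAT AGG GCC GCC TAT — no ATG→stop ORF.
Longest: frame 2, positions 2–22, 21 nt = 7 codons = 6 aa. → 21 nucleotides.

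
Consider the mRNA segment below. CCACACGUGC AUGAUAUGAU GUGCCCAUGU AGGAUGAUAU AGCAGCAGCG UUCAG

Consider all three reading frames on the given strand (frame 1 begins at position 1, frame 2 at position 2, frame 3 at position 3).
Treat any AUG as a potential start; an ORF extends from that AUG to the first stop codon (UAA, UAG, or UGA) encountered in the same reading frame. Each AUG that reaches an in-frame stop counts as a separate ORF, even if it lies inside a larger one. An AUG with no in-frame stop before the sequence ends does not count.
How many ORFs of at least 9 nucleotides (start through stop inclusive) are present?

4

Frame 1: CCA CAC GUG CAU GAU AUG AUG UGC CCA UGU AGG AUG AUA UAG CAG CAG CGU UCA — AUG at 16, stop UAG at 40 → 27 nt; AUG at 19, stop UAG at 40 → 24 nt; AUG at 34, stop UAG at 40 → 9 nt.
Frame 2: CAC ACG UGC AUG AUA UGA UGU GCC CAU GUA GGA UGA UAU AGC AGC AGC GUU CAG — AUG at 11, stop UGA at 17 → 9 nt.
Frame 3: ACA CGU GCA UGA UAU GAU GUG CCC AUG UAG GAU GAU AUA GCA GCA GCG UUC — AUG at 27, stop UAG at 30 → 6 nt.
ORFs ≥ 9 nucleotides: frame 1 16–42 (27 nucleotides), frame 1 19–42 (24 nucleotides), frame 1 34–42 (9 nucleotides), frame 2 11–19 (9 nucleotides). Count = 4.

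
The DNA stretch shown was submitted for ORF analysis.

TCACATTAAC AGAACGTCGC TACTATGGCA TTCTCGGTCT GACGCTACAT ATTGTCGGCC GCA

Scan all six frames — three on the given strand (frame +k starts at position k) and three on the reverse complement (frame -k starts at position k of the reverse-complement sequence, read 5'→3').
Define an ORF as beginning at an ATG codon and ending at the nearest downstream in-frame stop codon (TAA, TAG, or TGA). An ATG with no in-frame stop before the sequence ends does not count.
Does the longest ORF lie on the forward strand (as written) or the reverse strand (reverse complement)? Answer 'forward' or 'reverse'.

Reverse complement (5'→3'): TGCGGCCGACAATATGTAGCGTCAGACCGAGAATGCCATAGTAGCGACGTTCTGTTAATGTGA
Frame +1: TCA CAT TAA CAG AAC GTC GCT ACT ATG GCA TTC TCG GTC TGA CGC TAC ATA TTG TCG GCC GCA — ATG at 25, stop TGA at 40 → 18 nt.
Frame +2: CAC ATT AAC AGA ACG TCG CTA CTA TGG CAT TCT CGG TCT GAC GCT ACA TAT TGT CGG CCG — no ATG→stop ORF.
Frame +3: ACA TTA ACA GAA CGT CGC TAC TAT GGC ATT CTC GGT CTG ACG CTA CAT ATT GTC GGC CGC — no ATG→stop ORF.
Frame -1: TGC GGC CGA CAA TAT GTA GCG TCA GAC CGA GAA TGC CAT AGT AGC GAC GTT CTG TTA ATG TGA — ATG at 58, stop TGA at 61 → 6 nt.
Frame -2: GCG GCC GAC AAT ATG TAG CGT CAG ACC GAG AAT GCC ATA GTA GCG ACG TTC TGT TAA TGT — ATG at 14, stop TAG at 17 → 6 nt.
Frame -3: CGG CCG ACA ATA TGT AGC GTC AGA CCG AGA ATG CCA TAG TAG CGA CGT TCT GTT AAT GTG — ATG at 33, stop TAG at 39 → 9 nt.
Forward-strand max 18 nt; reverse-strand max 9 nt. The forward strand has the longer ORF.

forward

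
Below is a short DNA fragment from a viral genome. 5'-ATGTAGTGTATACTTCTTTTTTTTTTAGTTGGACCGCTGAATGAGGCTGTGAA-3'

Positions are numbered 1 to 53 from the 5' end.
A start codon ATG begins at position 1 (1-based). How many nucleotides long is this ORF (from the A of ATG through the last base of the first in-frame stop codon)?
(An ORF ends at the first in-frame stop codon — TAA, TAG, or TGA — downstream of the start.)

Codons from position 1: ATG (1–3), TAG (4–6).
TAG is the first in-frame stop; ORF spans 1–6, 6 nucleotides.

6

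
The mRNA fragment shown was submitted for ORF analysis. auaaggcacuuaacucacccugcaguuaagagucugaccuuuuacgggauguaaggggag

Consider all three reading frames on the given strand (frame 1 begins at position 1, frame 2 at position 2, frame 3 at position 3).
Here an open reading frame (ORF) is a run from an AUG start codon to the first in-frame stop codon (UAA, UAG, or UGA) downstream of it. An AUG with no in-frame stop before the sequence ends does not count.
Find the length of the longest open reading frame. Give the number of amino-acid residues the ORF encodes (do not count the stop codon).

Frame 1: AUA AGG CAC UUA ACU CAC CCU GCA GUU AAG AGU CUG ACC UUU UAC GGG AUG UAA GGG GAG — AUG at 49, stop UAA at 52 → 6 nt.
Frame 2: UAA GGC ACU UAA CUC ACC CUG CAG UUA AGA GUC UGA CCU UUU ACG GGA UGU AAG GGG — no AUG→stop ORF.
Frame 3: AAG GCA CUU AAC UCA CCC UGC AGU UAA GAG UCU GAC CUU UUA CGG GAU GUA AGG GGA — no AUG→stop ORF.
Longest: frame 1, positions 49–54, 6 nt = 2 codons = 1 aa. → 1 amino acids.

1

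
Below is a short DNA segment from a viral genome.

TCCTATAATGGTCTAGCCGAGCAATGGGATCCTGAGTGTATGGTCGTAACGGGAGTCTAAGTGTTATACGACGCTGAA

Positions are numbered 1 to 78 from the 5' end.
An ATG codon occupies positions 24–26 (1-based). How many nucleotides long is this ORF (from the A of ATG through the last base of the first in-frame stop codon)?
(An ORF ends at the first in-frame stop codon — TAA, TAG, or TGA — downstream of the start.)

Codons from position 24: ATG (24–26), GGA (27–29), TCC (30–32), TGA (33–35).
TGA is the first in-frame stop; ORF spans 24–35, 12 nucleotides.

12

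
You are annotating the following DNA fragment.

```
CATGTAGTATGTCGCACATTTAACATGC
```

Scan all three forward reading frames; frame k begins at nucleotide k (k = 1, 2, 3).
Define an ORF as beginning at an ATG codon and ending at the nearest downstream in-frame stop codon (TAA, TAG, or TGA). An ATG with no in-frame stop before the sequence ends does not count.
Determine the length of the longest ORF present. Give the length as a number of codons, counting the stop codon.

Frame 1: CAT GTA GTA TGT CGC ACA TTT AAC ATG — no ATG→stop ORF.
Frame 2: ATG TAG TAT GTC GCA CAT TTA ACA TGC — ATG at 2, stop TAG at 5 → 6 nt.
Frame 3: TGT AGT ATG TCG CAC ATT TAA CAT — ATG at 9, stop TAA at 21 → 15 nt.
Longest: frame 3, positions 9–23, 15 nt = 5 codons = 4 aa. → 5 codons.

5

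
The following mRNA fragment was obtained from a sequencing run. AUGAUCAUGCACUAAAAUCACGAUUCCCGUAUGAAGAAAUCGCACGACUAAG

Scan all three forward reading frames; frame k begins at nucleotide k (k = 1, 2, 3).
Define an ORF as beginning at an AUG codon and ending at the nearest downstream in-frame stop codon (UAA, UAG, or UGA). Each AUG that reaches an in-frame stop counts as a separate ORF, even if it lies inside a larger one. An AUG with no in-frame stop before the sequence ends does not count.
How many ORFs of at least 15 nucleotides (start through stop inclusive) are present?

Frame 1: AUG AUC AUG CAC UAA AAU CAC GAU UCC CGU AUG AAG AAA UCG CAC GAC UAA — AUG at 1, stop UAA at 13 → 15 nt; AUG at 7, stop UAA at 13 → 9 nt; AUG at 31, stop UAA at 49 → 21 nt.
Frame 2: UGA UCA UGC ACU AAA AUC ACG AUU CCC GUA UGA AGA AAU CGC ACG ACU AAG — no AUG→stop ORF.
Frame 3: GAU CAU GCA CUA AAA UCA CGA UUC CCG UAU GAA GAA AUC GCA CGA CUA — no AUG→stop ORF.
ORFs ≥ 15 nucleotides: frame 1 1–15 (15 nucleotides), frame 1 31–51 (21 nucleotides). Count = 2.

2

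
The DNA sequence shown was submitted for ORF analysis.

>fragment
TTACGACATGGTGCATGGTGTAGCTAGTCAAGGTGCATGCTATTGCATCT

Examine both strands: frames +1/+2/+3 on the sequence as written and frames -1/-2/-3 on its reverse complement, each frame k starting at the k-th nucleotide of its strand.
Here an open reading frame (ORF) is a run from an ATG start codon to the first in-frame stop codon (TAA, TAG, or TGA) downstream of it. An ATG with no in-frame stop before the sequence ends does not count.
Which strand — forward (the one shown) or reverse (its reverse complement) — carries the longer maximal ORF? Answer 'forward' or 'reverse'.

Reverse complement (5'→3'): AGATGCAATAGCATGCACCTTGACTAGCTACACCATGCACCATGTCGTAA
Frame +1: TTA CGA CAT GGT GCA TGG TGT AGC TAG TCA AGG TGC ATG CTA TTG CAT — no ATG→stop ORF.
Frame +2: TAC GAC ATG GTG CAT GGT GTA GCT AGT CAA GGT GCA TGC TAT TGC ATC — no ATG→stop ORF.
Frame +3: ACG ACA TGG TGC ATG GTG TAG CTA GTC AAG GTG CAT GCT ATT GCA TCT — ATG at 15, stop TAG at 21 → 9 nt.
Frame -1: AGA TGC AAT AGC ATG CAC CTT GAC TAG CTA CAC CAT GCA CCA TGT CGT — ATG at 13, stop TAG at 25 → 15 nt.
Frame -2: GAT GCA ATA GCA TGC ACC TTG ACT AGC TAC ACC ATG CAC CAT GTC GTA — no ATG→stop ORF.
Frame -3: ATG CAA TAG CAT GCA CCT TGA CTA GCT ACA CCA TGC ACC ATG TCG TAA — ATG at 3, stop TAG at 9 → 9 nt; ATG at 42, stop TAA at 48 → 9 nt.
Forward-strand max 9 nt; reverse-strand max 15 nt. The reverse strand has the longer ORF.

reverse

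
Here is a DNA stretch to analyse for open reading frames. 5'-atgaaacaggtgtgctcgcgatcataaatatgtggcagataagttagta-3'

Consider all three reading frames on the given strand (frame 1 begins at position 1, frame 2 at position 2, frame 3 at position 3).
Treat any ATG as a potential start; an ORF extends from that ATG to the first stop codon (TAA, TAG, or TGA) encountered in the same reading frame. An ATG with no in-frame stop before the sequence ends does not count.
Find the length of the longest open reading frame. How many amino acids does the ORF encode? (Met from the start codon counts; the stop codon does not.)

Frame 1: ATG AAA CAG GTG TGC TCG CGA TCA TAA ATA TGT GGC AGA TAA GTT AGT — ATG at 1, stop TAA at 25 → 27 nt.
Frame 2: TGA AAC AGG TGT GCT CGC GAT CAT AAA TAT GTG GCA GAT AAG TTA GTA — no ATG→stop ORF.
Frame 3: GAA ACA GGT GTG CTC GCG ATC ATA AAT ATG TGG CAG ATA AGT TAG — ATG at 30, stop TAG at 45 → 18 nt.
Longest: frame 1, positions 1–27, 27 nt = 9 codons = 8 aa. → 8 amino acids.

8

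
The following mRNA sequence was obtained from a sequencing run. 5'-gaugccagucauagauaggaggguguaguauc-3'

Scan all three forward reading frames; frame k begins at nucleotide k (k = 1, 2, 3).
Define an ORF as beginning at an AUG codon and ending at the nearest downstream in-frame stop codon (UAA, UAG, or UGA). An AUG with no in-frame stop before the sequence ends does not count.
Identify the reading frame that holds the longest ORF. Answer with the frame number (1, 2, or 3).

Frame 1: GAU GCC AGU CAU AGA UAG GAG GGU GUA GUA — no AUG→stop ORF.
Frame 2: AUG CCA GUC AUA GAU AGG AGG GUG UAG UAU — AUG at 2, stop UAG at 26 → 27 nt.
Frame 3: UGC CAG UCA UAG AUA GGA GGG UGU AGU AUC — no AUG→stop ORF.
Longest ORF is 27 nt in frame 2 (positions 2–28).

2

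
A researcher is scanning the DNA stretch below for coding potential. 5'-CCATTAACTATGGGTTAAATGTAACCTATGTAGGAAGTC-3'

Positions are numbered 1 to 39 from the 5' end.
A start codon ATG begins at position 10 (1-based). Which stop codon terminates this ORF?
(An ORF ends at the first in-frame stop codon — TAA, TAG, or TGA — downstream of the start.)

Codons from position 10: ATG (10–12), GGT (13–15), TAA (16–18).
The first in-frame stop codon is TAA.

TAA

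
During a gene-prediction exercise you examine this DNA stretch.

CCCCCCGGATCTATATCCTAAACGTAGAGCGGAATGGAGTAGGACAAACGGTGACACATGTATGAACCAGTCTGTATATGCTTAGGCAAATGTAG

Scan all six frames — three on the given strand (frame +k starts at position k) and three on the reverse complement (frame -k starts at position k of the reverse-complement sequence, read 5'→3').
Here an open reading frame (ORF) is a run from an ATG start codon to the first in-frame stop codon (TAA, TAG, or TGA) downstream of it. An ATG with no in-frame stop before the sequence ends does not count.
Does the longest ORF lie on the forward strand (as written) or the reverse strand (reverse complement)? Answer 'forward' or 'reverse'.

Reverse complement (5'→3'): CTACATTTGCCTAAGCATATACAGACTGGTTCATACATGTGTCACCGTTTGTCCTACTCCATTCCGCTCTACGTTTAGGATATAGATCCGGGGGG
Frame +1: CCC CCC GGA TCT ATA TCC TAA ACG TAG AGC GGA ATG GAG TAG GAC AAA CGG TGA CAC ATG TAT GAA CCA GTC TGT ATA TGC TTA GGC AAA TGT — ATG at 34, stop TAG at 40 → 9 nt.
Frame +2: CCC CCG GAT CTA TAT CCT AAA CGT AGA GCG GAA TGG AGT AGG ACA AAC GGT GAC ACA TGT ATG AAC CAG TCT GTA TAT GCT TAG GCA AAT GTA — ATG at 62, stop TAG at 83 → 24 nt.
Frame +3: CCC CGG ATC TAT ATC CTA AAC GTA GAG CGG AAT GGA GTA GGA CAA ACG GTG ACA CAT GTA TGA ACC AGT CTG TAT ATG CTT AGG CAA ATG TAG — ATG at 78, stop TAG at 93 → 18 nt; ATG at 90, stop TAG at 93 → 6 nt.
Frame -1: CTA CAT TTG CCT AAG CAT ATA CAG ACT GGT TCA TAC ATG TGT CAC CGT TTG TCC TAC TCC ATT CCG CTC TAC GTT TAG GAT ATA GAT CCG GGG — ATG at 37, stop TAG at 76 → 42 nt.
Frame -2: TAC ATT TGC CTA AGC ATA TAC AGA CTG GTT CAT ACA TGT GTC ACC GTT TGT CCT ACT CCA TTC CGC TCT ACG TTT AGG ATA TAG ATC CGG GGG — no ATG→stop ORF.
Frame -3: ACA TTT GCC TAA GCA TAT ACA GAC TGG TTC ATA CAT GTG TCA CCG TTT GTC CTA CTC CAT TCC GCT CTA CGT TTA GGA TAT AGA TCC GGG GGG — no ATG→stop ORF.
Forward-strand max 24 nt; reverse-strand max 42 nt. The reverse strand has the longer ORF.

reverse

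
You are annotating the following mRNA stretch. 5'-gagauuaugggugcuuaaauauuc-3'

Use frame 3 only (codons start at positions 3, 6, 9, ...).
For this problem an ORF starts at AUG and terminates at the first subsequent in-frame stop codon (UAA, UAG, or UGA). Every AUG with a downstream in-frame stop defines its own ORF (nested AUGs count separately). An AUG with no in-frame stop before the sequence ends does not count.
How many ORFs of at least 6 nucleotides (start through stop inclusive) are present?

0

Frame 3: GAU UAU GGG UGC UUA AAU AUU — no AUG→stop ORF.
No ORF reaches 6 nucleotides. Count = 0.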